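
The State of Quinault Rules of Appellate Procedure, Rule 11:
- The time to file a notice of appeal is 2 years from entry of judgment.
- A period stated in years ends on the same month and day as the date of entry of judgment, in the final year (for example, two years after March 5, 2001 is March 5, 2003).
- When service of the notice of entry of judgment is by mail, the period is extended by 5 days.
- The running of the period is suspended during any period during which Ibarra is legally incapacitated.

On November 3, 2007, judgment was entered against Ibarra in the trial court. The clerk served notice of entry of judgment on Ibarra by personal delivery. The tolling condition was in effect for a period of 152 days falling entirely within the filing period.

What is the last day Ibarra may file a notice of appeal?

April 4, 2010

2 years after November 3, 2007 is November 3, 2009.
Service was not by mail, so no mail extension applies.
Tolling adds 152 days: November 3, 2009 + 152 days = April 4, 2010.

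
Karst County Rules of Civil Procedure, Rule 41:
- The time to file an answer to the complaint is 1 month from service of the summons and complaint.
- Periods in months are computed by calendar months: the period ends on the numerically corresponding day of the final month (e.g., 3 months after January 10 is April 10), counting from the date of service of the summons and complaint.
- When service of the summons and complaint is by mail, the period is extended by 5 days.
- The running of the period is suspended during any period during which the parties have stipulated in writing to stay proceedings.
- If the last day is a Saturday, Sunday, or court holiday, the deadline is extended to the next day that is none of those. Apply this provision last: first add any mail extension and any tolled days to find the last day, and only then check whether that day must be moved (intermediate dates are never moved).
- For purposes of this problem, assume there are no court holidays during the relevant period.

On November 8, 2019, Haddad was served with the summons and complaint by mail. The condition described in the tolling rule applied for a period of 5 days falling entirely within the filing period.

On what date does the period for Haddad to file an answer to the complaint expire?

1 month after November 8, 2019 is December 8, 2019.
Service was by mail, adding 5 days: December 8, 2019 + 5 days = December 13, 2019.
Tolling adds 5 days: December 13, 2019 + 5 days = December 18, 2019.
December 18, 2019 is a Wednesday and not a court holiday, so no extension applies.

December 18, 2019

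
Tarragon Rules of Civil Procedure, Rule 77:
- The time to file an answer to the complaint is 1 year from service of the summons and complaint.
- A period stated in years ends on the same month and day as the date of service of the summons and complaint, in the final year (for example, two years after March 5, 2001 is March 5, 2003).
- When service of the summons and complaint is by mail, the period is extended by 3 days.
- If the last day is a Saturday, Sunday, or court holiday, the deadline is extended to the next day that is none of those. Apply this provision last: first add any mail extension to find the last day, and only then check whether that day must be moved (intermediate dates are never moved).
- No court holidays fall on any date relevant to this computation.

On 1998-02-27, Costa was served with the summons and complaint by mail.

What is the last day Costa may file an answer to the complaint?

March 2, 1999

1 year after 1998-02-27 is February 27, 1999.
Service was by mail, adding 3 days: February 27, 1999 + 3 days = March 2, 1999.
March 2, 1999 is a Tuesday and not a court holiday, so no extension applies.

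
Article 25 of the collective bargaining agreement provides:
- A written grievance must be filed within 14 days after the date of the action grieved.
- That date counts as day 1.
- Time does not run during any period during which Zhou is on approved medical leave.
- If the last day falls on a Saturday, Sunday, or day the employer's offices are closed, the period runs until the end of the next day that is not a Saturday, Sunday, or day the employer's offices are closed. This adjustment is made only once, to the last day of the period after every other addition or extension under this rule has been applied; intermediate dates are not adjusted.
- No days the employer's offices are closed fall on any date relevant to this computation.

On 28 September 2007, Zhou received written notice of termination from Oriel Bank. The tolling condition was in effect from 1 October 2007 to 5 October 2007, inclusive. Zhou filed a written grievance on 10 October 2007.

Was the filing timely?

Yes

Counting 28 September 2007 as day 1, day 14 is October 11, 2007.
From October 1, 2007 through October 5, 2007 inclusive is 5 days; tolling adds 5 days: October 11, 2007 + 5 days = October 16, 2007.
October 16, 2007 is a Tuesday and not a day the employer's offices are closed, so no extension applies.
The deadline is October 16, 2007; the filing on October 10, 2007 is on or before that date.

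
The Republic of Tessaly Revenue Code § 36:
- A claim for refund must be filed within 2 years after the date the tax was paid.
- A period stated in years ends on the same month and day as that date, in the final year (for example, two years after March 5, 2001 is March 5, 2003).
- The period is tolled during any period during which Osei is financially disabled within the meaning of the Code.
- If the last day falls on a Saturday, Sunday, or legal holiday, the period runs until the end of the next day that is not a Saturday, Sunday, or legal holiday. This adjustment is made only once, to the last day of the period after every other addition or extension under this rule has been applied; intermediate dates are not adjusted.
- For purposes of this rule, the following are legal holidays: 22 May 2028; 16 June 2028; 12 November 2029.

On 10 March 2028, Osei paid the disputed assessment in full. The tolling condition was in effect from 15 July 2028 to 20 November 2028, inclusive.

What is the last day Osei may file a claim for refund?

2 years after 10 March 2028 is March 10, 2030.
From July 15, 2028 through November 20, 2028 inclusive is 129 days; tolling adds 129 days: March 10, 2030 + 129 days = July 17, 2030.
July 17, 2030 is a Wednesday and not a legal holiday, so no extension applies.

July 17, 2030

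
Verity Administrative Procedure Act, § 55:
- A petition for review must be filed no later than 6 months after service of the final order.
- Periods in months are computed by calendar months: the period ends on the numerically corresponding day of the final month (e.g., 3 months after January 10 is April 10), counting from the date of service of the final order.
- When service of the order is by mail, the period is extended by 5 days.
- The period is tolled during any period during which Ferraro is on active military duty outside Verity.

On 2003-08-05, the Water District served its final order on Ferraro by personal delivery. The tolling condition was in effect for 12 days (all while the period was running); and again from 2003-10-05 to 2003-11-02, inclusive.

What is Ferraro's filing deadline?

March 17, 2004

6 months after 2003-08-05 is February 5, 2004.
Service was not by mail, so no mail extension applies.
Tolling adds 12 days: February 5, 2004 + 12 days = February 17, 2004.
From October 5, 2003 through November 2, 2003 inclusive is 29 days; tolling adds 29 days: February 17, 2004 + 29 days = March 17, 2004.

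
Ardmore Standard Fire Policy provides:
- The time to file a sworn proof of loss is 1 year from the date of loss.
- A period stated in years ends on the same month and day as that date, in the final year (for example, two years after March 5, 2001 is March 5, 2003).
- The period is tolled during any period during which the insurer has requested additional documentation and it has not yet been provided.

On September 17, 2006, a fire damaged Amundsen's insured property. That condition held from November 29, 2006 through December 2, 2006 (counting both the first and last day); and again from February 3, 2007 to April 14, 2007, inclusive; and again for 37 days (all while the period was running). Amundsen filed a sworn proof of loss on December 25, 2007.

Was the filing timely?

1 year after September 17, 2006 is September 17, 2007.
From November 29, 2006 through December 2, 2006 inclusive is 4 days; tolling adds 4 days: September 17, 2007 + 4 days = September 21, 2007.
From February 3, 2007 through April 14, 2007 inclusive is 71 days; tolling adds 71 days: September 21, 2007 + 71 days = December 1, 2007.
Tolling adds 37 days: December 1, 2007 + 37 days = January 7, 2008.
The deadline is January 7, 2008; the filing on December 25, 2007 is on or before that date.

Yes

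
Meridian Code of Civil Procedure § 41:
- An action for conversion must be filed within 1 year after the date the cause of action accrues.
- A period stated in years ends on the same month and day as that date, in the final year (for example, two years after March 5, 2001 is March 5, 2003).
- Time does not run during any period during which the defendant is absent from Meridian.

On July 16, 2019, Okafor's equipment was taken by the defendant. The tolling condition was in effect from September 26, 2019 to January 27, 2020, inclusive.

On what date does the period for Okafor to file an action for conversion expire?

November 17, 2020

1 year after July 16, 2019 is July 16, 2020.
From September 26, 2019 through January 27, 2020 inclusive is 124 days; tolling adds 124 days: July 16, 2020 + 124 days = November 17, 2020.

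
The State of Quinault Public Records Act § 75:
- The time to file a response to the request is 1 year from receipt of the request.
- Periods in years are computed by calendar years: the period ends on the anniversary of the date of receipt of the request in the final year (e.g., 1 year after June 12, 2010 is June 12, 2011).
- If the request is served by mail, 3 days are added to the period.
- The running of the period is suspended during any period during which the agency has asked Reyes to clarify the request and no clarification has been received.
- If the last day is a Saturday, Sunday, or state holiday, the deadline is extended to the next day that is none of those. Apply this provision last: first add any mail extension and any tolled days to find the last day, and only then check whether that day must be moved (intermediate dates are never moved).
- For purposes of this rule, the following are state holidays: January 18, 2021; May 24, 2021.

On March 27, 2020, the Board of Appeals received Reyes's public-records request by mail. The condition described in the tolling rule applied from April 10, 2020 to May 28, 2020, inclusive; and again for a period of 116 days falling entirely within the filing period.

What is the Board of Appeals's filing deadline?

September 13, 2021

1 year after March 27, 2020 is March 27, 2021.
Service was by mail, adding 3 days: March 27, 2021 + 3 days = March 30, 2021.
From April 10, 2020 through May 28, 2020 inclusive is 49 days; tolling adds 49 days: March 30, 2021 + 49 days = May 18, 2021.
Tolling adds 116 days: May 18, 2021 + 116 days = September 11, 2021.
September 11, 2021 is Saturday; September 12, 2021 is Sunday. The next qualifying day is September 13, 2021.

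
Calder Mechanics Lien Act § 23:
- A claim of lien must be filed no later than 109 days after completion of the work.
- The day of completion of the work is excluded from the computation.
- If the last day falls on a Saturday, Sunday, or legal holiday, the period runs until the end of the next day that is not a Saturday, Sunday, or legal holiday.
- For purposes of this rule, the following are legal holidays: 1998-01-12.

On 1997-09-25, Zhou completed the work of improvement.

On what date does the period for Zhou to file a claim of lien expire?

January 13, 1998

109 days after 1997-09-25 is January 12, 1998.
January 12, 1998 is a listed holiday. The next qualifying day is January 13, 1998.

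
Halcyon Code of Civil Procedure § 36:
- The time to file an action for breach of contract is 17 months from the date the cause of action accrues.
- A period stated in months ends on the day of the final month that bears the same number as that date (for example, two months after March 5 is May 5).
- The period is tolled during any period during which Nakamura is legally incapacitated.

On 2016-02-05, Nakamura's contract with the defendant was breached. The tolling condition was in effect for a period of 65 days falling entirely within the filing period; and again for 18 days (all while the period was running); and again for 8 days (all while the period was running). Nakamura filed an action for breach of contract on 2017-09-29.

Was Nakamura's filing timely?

Yes

17 months after 2016-02-05 is July 5, 2017.
Tolling adds 65 days: July 5, 2017 + 65 days = September 8, 2017.
Tolling adds 18 days: September 8, 2017 + 18 days = September 26, 2017.
Tolling adds 8 days: September 26, 2017 + 8 days = October 4, 2017.
The deadline is October 4, 2017; the filing on September 29, 2017 is on or before that date.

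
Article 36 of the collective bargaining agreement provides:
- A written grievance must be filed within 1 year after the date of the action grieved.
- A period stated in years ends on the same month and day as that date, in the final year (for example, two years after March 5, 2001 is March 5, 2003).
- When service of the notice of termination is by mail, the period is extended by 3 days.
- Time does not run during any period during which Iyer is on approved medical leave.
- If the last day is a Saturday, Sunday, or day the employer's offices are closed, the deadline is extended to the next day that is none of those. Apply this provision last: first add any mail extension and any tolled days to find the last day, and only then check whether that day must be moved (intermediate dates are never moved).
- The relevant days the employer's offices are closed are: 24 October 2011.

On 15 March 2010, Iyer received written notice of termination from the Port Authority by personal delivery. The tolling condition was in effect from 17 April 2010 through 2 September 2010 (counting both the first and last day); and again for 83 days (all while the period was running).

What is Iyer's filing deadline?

1 year after 15 March 2010 is March 15, 2011.
Service was not by mail, so no mail extension applies.
From April 17, 2010 through September 2, 2010 inclusive is 139 days; tolling adds 139 days: March 15, 2011 + 139 days = August 1, 2011.
Tolling adds 83 days: August 1, 2011 + 83 days = October 23, 2011.
October 23, 2011 is Sunday; October 24, 2011 is a listed holiday. The next qualifying day is October 25, 2011.

October 25, 2011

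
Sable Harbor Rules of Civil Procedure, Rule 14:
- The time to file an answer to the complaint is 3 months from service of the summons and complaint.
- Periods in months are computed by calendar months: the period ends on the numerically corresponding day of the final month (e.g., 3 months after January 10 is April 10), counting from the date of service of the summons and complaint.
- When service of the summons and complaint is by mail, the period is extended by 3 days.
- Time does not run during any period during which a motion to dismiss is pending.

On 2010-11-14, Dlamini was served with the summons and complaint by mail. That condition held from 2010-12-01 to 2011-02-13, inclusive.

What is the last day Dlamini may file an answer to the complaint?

3 months after 2010-11-14 is February 14, 2011.
Service was by mail, adding 3 days: February 14, 2011 + 3 days = February 17, 2011.
From December 1, 2010 through February 13, 2011 inclusive is 75 days; tolling adds 75 days: February 17, 2011 + 75 days = May 3, 2011.

May 3, 2011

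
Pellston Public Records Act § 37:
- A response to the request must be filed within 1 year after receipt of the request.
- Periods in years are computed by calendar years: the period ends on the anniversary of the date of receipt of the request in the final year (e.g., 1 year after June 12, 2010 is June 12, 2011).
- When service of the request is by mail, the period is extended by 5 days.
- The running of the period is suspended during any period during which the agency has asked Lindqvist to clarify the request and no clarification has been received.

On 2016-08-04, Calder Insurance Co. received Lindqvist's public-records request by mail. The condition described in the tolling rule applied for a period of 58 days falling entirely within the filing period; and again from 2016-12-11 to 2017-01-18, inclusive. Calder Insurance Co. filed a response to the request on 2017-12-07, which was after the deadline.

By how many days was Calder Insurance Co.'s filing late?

1 year after 2016-08-04 is August 4, 2017.
Service was by mail, adding 5 days: August 4, 2017 + 5 days = August 9, 2017.
Tolling adds 58 days: August 9, 2017 + 58 days = October 6, 2017.
From December 11, 2016 through January 18, 2017 inclusive is 39 days; tolling adds 39 days: October 6, 2017 + 39 days = November 14, 2017.
The deadline is November 14, 2017; from November 14, 2017 to December 7, 2017 is 23 days.

23 days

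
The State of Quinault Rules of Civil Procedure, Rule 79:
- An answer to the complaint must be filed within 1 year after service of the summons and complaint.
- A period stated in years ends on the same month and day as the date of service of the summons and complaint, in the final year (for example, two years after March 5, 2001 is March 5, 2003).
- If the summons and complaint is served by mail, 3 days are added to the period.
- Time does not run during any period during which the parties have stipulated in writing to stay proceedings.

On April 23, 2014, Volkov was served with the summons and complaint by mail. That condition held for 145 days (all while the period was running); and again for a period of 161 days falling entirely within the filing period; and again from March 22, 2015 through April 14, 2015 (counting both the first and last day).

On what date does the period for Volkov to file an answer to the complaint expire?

March 21, 2016

1 year after April 23, 2014 is April 23, 2015.
Service was by mail, adding 3 days: April 23, 2015 + 3 days = April 26, 2015.
Tolling adds 145 days: April 26, 2015 + 145 days = September 18, 2015.
Tolling adds 161 days: September 18, 2015 + 161 days = February 26, 2016.
From March 22, 2015 through April 14, 2015 inclusive is 24 days; tolling adds 24 days: February 26, 2016 + 24 days = March 21, 2016.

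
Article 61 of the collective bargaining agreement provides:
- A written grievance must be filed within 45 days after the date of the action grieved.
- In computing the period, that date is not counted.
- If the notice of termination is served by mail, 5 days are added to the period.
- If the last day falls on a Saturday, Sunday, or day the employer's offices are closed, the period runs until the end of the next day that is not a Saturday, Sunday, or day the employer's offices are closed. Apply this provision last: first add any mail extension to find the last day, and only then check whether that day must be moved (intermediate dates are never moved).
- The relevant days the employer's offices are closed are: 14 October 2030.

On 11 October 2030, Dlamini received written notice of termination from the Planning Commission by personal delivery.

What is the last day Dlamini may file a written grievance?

45 days after 11 October 2030 is November 25, 2030.
Service was not by mail, so no mail extension applies.
November 25, 2030 is a Monday and not a day the employer's offices are closed, so no extension applies.

November 25, 2030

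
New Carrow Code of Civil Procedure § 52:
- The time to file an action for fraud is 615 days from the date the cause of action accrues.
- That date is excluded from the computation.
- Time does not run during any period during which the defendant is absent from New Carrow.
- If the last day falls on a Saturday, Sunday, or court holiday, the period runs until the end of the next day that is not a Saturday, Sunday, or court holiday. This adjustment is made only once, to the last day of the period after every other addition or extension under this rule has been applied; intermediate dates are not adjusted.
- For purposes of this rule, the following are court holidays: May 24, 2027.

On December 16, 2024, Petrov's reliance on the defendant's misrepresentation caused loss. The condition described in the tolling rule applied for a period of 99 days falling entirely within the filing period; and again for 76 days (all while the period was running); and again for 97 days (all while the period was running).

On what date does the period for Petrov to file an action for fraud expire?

615 days after December 16, 2024 is August 23, 2026.
Tolling adds 99 days: August 23, 2026 + 99 days = November 30, 2026.
Tolling adds 76 days: November 30, 2026 + 76 days = February 14, 2027.
Tolling adds 97 days: February 14, 2027 + 97 days = May 22, 2027.
May 22, 2027 is Saturday; May 23, 2027 is Sunday; May 24, 2027 is a listed holiday. The next qualifying day is May 25, 2027.

May 25, 2027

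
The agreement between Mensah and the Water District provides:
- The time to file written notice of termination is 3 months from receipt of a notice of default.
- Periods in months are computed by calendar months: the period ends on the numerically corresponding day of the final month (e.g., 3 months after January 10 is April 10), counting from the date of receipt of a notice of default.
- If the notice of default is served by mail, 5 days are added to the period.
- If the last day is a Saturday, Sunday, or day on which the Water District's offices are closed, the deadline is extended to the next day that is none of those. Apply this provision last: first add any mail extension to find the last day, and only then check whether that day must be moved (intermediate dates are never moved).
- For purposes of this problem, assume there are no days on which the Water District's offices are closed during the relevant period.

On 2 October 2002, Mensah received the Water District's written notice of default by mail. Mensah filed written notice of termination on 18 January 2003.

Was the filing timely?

3 months after 2 October 2002 is January 2, 2003.
Service was by mail, adding 5 days: January 2, 2003 + 5 days = January 7, 2003.
January 7, 2003 is a Tuesday and not a day on which the Water District's offices are closed, so no extension applies.
The deadline is January 7, 2003; the filing on January 18, 2003 is after that date.

No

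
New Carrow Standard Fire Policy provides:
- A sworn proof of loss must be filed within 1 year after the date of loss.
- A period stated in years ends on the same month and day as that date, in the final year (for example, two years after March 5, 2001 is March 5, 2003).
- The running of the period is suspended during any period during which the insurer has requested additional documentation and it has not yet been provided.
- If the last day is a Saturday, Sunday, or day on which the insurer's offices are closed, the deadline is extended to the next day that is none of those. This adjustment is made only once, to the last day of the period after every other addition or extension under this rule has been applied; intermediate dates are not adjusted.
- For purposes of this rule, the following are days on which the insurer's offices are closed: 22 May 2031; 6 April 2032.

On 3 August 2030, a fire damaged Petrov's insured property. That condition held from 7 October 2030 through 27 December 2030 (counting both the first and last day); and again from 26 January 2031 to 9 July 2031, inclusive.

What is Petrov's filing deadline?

1 year after 3 August 2030 is August 3, 2031.
From October 7, 2030 through December 27, 2030 inclusive is 82 days; tolling adds 82 days: August 3, 2031 + 82 days = October 24, 2031.
From January 26, 2031 through July 9, 2031 inclusive is 165 days; tolling adds 165 days: October 24, 2031 + 165 days = April 6, 2032.
April 6, 2032 is a listed holiday. The next qualifying day is April 7, 2032.

April 7, 2032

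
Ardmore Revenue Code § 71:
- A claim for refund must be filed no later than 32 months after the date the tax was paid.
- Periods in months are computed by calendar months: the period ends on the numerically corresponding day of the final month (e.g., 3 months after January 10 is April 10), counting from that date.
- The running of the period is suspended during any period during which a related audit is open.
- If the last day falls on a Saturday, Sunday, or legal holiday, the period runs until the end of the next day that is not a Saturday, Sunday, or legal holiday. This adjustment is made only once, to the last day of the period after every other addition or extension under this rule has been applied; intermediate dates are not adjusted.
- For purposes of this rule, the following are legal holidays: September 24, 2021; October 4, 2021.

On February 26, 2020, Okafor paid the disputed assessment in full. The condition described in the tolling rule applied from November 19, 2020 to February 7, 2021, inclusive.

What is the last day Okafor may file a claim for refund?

32 months after February 26, 2020 is October 26, 2022.
From November 19, 2020 through February 7, 2021 inclusive is 81 days; tolling adds 81 days: October 26, 2022 + 81 days = January 15, 2023.
January 15, 2023 is Sunday. The next qualifying day is January 16, 2023.

January 16, 2023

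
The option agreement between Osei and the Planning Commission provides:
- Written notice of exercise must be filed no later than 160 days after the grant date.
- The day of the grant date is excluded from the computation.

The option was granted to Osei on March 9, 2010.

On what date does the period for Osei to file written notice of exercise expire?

August 16, 2010

160 days after March 9, 2010 is August 16, 2010.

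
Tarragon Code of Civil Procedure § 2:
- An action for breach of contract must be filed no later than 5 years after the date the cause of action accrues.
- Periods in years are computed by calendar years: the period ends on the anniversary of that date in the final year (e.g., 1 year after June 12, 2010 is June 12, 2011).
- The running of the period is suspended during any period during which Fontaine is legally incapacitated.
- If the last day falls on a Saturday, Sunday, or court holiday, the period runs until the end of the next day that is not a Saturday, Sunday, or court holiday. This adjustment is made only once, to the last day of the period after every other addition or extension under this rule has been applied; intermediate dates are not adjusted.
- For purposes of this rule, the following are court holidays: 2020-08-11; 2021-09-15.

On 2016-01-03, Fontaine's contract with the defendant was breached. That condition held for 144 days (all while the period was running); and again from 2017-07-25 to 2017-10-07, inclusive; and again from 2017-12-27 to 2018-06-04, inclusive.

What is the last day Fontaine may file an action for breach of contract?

January 17, 2022

5 years after 2016-01-03 is January 3, 2021.
Tolling adds 144 days: January 3, 2021 + 144 days = May 27, 2021.
From July 25, 2017 through October 7, 2017 inclusive is 75 days; tolling adds 75 days: May 27, 2021 + 75 days = August 10, 2021.
From December 27, 2017 through June 4, 2018 inclusive is 160 days; tolling adds 160 days: August 10, 2021 + 160 days = January 17, 2022.
January 17, 2022 is a Monday and not a court holiday, so no extension applies.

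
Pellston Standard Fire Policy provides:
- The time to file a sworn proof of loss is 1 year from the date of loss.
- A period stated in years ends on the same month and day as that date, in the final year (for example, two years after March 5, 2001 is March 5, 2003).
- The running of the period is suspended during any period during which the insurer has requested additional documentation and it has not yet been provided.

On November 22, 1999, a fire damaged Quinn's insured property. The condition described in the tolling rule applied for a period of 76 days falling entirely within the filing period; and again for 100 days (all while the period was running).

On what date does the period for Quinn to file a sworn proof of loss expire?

1 year after November 22, 1999 is November 22, 2000.
Tolling adds 76 days: November 22, 2000 + 76 days = February 6, 2001.
Tolling adds 100 days: February 6, 2001 + 100 days = May 17, 2001.

May 17, 2001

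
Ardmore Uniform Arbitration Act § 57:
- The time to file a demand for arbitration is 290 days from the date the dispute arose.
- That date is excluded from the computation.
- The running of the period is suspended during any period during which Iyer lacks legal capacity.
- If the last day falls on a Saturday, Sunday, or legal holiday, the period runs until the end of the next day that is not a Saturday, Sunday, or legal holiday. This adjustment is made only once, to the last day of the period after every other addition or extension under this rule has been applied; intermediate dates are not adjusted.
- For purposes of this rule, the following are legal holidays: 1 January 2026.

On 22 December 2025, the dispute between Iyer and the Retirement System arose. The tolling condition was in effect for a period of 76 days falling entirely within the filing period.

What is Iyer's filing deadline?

December 23, 2026

290 days after 22 December 2025 is October 8, 2026.
Tolling adds 76 days: October 8, 2026 + 76 days = December 23, 2026.
December 23, 2026 is a Wednesday and not a legal holiday, so no extension applies.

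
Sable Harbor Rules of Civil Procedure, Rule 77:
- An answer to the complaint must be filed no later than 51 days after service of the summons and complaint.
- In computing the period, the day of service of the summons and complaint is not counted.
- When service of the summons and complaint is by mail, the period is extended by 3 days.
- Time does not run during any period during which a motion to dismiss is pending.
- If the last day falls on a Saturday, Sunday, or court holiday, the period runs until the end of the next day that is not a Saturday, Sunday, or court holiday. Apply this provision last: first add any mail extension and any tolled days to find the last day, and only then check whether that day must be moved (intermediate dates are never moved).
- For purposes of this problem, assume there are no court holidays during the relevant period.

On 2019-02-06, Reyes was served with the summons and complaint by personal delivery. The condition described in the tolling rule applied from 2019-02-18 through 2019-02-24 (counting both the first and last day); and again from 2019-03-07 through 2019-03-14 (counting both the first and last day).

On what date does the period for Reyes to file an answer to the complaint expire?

51 days after 2019-02-06 is March 29, 2019.
Service was not by mail, so no mail extension applies.
From February 18, 2019 through February 24, 2019 inclusive is 7 days; tolling adds 7 days: March 29, 2019 + 7 days = April 5, 2019.
From March 7, 2019 through March 14, 2019 inclusive is 8 days; tolling adds 8 days: April 5, 2019 + 8 days = April 13, 2019.
April 13, 2019 is Saturday; April 14, 2019 is Sunday. The next qualifying day is April 15, 2019.

April 15, 2019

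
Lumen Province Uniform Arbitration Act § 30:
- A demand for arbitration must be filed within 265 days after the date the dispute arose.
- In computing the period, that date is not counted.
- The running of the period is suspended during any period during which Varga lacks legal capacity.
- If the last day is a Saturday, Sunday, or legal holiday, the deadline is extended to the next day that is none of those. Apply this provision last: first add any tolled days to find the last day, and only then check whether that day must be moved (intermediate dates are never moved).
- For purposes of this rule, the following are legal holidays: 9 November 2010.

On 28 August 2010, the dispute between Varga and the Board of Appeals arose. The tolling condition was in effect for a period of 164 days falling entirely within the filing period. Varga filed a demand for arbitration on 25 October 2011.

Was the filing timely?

Yes

265 days after 28 August 2010 is May 20, 2011.
Tolling adds 164 days: May 20, 2011 + 164 days = October 31, 2011.
October 31, 2011 is a Monday and not a legal holiday, so no extension applies.
The deadline is October 31, 2011; the filing on October 25, 2011 is on or before that date.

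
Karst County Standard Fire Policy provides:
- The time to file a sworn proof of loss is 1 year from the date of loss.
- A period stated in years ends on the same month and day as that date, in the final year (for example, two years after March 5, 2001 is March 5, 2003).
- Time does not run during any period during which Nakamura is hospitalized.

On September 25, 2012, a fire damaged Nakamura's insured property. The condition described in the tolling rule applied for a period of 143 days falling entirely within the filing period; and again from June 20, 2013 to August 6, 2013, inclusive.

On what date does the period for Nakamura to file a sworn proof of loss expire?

1 year after September 25, 2012 is September 25, 2013.
Tolling adds 143 days: September 25, 2013 + 143 days = February 15, 2014.
From June 20, 2013 through August 6, 2013 inclusive is 48 days; tolling adds 48 days: February 15, 2014 + 48 days = April 4, 2014.

April 4, 2014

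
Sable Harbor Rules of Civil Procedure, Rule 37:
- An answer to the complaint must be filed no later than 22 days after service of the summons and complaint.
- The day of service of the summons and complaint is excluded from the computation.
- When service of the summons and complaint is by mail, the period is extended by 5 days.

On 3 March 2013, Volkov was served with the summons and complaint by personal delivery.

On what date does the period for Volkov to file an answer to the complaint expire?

March 25, 2013

22 days after 3 March 2013 is March 25, 2013.
Service was not by mail, so no mail extension applies.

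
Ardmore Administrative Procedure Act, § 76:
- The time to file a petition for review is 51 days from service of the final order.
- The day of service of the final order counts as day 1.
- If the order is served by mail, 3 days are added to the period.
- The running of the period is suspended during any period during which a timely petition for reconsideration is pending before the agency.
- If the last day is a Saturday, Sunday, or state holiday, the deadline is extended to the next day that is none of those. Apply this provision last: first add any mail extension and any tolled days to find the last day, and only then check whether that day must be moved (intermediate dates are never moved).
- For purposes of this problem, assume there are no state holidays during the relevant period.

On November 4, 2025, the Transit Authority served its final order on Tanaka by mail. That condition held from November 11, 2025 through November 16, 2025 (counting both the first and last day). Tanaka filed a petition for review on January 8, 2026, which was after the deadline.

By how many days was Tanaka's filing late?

6 days

Counting November 4, 2025 as day 1, day 51 is December 24, 2025.
Service was by mail, adding 3 days: December 24, 2025 + 3 days = December 27, 2025.
From November 11, 2025 through November 16, 2025 inclusive is 6 days; tolling adds 6 days: December 27, 2025 + 6 days = January 2, 2026.
January 2, 2026 is a Friday and not a state holiday, so no extension applies.
The deadline is January 2, 2026; from January 2, 2026 to January 8, 2026 is 6 days.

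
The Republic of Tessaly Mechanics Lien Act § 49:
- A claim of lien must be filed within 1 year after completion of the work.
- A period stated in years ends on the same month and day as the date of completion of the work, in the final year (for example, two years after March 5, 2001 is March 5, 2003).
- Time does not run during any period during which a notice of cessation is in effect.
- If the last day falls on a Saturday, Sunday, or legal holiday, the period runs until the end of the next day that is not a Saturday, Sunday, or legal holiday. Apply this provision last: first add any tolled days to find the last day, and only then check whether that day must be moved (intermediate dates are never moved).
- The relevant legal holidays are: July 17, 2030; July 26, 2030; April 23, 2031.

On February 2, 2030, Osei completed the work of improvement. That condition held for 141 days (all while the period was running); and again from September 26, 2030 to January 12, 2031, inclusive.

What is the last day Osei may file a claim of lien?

1 year after February 2, 2030 is February 2, 2031.
Tolling adds 141 days: February 2, 2031 + 141 days = June 23, 2031.
From September 26, 2030 through January 12, 2031 inclusive is 109 days; tolling adds 109 days: June 23, 2031 + 109 days = October 10, 2031.
October 10, 2031 is a Friday and not a legal holiday, so no extension applies.

October 10, 2031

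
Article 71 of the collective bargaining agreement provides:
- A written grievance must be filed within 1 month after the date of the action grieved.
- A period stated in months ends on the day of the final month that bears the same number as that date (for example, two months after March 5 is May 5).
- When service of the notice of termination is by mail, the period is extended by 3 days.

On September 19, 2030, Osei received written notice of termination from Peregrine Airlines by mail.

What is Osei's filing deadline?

1 month after September 19, 2030 is October 19, 2030.
Service was by mail, adding 3 days: October 19, 2030 + 3 days = October 22, 2030.

October 22, 2030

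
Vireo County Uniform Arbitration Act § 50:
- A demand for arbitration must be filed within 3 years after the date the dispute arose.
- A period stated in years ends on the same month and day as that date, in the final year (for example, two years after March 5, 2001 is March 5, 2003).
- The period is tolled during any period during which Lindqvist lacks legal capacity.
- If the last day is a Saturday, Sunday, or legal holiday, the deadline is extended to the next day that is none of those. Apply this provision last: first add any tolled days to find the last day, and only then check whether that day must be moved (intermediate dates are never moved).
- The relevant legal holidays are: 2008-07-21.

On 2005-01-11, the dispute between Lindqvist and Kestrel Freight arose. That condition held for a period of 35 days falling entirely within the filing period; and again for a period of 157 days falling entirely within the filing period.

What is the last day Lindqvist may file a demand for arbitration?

3 years after 2005-01-11 is January 11, 2008.
Tolling adds 35 days: January 11, 2008 + 35 days = February 15, 2008.
Tolling adds 157 days: February 15, 2008 + 157 days = July 21, 2008.
July 21, 2008 is a listed holiday. The next qualifying day is July 22, 2008.

July 22, 2008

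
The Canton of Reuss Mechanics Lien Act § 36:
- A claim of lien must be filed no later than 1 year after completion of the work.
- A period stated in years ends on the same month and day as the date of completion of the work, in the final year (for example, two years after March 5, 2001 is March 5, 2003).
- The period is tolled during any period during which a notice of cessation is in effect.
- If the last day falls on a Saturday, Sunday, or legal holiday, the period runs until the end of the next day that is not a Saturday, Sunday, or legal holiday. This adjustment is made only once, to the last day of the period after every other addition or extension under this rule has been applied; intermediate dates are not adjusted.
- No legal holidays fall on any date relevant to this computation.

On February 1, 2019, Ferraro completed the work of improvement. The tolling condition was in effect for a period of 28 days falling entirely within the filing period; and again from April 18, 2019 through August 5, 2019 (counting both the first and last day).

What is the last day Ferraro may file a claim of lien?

1 year after February 1, 2019 is February 1, 2020.
Tolling adds 28 days: February 1, 2020 + 28 days = February 29, 2020.
From April 18, 2019 through August 5, 2019 inclusive is 110 days; tolling adds 110 days: February 29, 2020 + 110 days = June 18, 2020.
June 18, 2020 is a Thursday and not a legal holiday, so no extension applies.

June 18, 2020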